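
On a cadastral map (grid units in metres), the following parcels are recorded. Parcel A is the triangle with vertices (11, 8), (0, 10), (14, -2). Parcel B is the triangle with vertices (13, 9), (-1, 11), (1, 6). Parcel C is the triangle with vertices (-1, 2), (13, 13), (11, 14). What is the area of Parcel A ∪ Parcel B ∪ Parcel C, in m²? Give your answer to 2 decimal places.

84.81

By inclusion–exclusion:
Individual areas: |Parcel A| = 52, |Parcel B| = 33, |Parcel C| = 18.
|Parcel A∩Parcel B| = 12.7572.
|Parcel A∩Parcel C| = 3.5177.
|Parcel B∩Parcel C| = 4.9112.
|Parcel A∩Parcel B∩Parcel C| = 2.9993.
|Parcel A ∪ Parcel B ∪ Parcel C| = 103 − 21.1861 + 2.9993 = 84.81.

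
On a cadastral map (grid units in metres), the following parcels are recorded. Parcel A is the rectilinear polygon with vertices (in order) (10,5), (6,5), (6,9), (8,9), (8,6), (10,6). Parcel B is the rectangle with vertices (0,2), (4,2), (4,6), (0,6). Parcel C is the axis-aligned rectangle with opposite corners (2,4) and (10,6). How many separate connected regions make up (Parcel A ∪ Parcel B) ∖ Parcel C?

(Parcel A ∪ Parcel B) ∖ Parcel C splits into 2 disjoint pieces (area 6, area 12).

2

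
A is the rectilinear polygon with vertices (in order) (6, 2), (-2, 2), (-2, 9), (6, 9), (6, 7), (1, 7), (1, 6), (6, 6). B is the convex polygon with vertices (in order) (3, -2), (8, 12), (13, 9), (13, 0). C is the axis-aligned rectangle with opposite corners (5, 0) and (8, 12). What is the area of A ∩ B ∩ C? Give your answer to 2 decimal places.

The intersection is the polygon with vertices (5.857,6), (6,6), (6,2), (5,2), (5,3.6).
By the shoelace formula its area is 2.97.

2.97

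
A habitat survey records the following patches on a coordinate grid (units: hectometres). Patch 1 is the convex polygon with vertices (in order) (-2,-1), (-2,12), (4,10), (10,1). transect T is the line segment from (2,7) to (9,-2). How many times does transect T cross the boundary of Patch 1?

The segment meets the boundary at (7.049,0.508).

1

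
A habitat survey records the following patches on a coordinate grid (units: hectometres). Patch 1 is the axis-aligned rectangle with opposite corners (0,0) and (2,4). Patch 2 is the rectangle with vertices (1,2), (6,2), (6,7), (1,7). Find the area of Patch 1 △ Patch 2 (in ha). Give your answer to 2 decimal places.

29.00

|Patch 1∩Patch 2|: x∈[1,2], y∈[2,4] → 1·2 = 2.
|Patch 1 △ Patch 2| = |Patch 1| + |Patch 2| − 2·|Patch 1∩Patch 2| = 8 + 25 − 4 = 29.00.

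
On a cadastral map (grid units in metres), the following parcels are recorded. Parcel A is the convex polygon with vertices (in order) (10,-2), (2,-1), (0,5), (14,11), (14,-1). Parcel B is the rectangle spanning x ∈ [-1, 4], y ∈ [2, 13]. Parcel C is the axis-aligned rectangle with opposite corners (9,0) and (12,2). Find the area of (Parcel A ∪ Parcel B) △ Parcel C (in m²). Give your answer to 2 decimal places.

161.07

|Parcel A ∪ Parcel B| = 167.0714.
|(Parcel A ∪ Parcel B) ∩ Parcel C| = 6.
|(Parcel A ∪ Parcel B) △ Parcel C| = 167.0714 + 6 − 12 = 161.07.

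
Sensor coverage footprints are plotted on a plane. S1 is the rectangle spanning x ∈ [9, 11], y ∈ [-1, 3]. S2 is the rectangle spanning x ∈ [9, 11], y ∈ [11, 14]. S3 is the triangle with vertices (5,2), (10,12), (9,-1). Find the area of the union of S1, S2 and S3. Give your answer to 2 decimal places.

40.67

By inclusion–exclusion:
Individual areas: |S1| = 8, |S2| = 6, |S3| = 27.5.
|S1∩S2| = 0 (no overlap).
|S1∩S3| = 0.6154.
|S2∩S3| = 0.2115.
|S1∩S2∩S3| = 0.
|S1 ∪ S2 ∪ S3| = 41.5 − 0.8269 + 0 = 40.67.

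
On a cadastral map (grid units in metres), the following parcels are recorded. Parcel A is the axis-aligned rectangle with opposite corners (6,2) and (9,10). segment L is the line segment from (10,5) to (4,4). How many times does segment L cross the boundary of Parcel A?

2

The segment meets the boundary at (6,4.333), (9,4.833).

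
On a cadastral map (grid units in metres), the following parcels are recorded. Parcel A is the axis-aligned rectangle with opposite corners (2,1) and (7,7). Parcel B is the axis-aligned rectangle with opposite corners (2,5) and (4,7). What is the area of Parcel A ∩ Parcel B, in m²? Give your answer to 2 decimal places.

|Parcel A∩Parcel B|: x∈[2,4], y∈[5,7] → 2·2 = 4.

4.00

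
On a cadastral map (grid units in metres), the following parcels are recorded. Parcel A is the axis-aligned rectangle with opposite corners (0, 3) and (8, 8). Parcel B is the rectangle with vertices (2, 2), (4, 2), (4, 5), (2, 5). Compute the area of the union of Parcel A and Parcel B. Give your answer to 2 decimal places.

42.00

By inclusion–exclusion:
Individual areas: |Parcel A| = 40, |Parcel B| = 6.
|Parcel A∩Parcel B|: x∈[2,4], y∈[3,5] → 2·2 = 4.
|Parcel A ∪ Parcel B| = 46 − 4 = 42.00.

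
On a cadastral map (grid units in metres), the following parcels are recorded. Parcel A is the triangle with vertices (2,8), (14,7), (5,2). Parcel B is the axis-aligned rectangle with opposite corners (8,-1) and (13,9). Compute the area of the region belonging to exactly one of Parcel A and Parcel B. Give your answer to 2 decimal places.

|Parcel A| = 34.5, |Parcel B| = 50, |Parcel A∩Parcel B| = 11.1806.
|Parcel A △ Parcel B| = |Parcel A| + |Parcel B| − 2·|Parcel A∩Parcel B| = 34.5 + 50 − 22.3611 = 62.14.

62.14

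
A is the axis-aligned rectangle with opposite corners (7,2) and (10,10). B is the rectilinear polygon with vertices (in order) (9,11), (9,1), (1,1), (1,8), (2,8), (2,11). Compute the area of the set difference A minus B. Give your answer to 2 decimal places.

8.00

|A| = 24, |A∩B| = 16.
|A ∖ B| = |A| − |A∩B| = 24 − 16 = 8.00.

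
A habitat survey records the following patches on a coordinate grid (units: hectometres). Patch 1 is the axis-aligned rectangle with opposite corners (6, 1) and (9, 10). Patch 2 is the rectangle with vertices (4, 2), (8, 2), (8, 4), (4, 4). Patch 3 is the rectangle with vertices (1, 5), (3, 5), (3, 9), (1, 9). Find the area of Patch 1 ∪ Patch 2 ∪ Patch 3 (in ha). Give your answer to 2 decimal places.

By inclusion–exclusion:
Individual areas: |Patch 1| = 27, |Patch 2| = 8, |Patch 3| = 8.
|Patch 1∩Patch 2|: x∈[6,8], y∈[2,4] → 2·2 = 4.
|Patch 1∩Patch 3| = 0 (no overlap).
|Patch 2∩Patch 3| = 0 (no overlap).
|Patch 1∩Patch 2∩Patch 3| = 0.
|Patch 1 ∪ Patch 2 ∪ Patch 3| = 43 − 4 + 0 = 39.00.

39.00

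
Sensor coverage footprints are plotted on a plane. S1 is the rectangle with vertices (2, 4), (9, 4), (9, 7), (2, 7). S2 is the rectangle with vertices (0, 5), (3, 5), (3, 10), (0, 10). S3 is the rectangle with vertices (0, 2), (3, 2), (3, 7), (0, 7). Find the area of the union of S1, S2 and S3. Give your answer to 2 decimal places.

42.00

By inclusion–exclusion:
Individual areas: |S1| = 21, |S2| = 15, |S3| = 15.
|S1∩S2|: x∈[2,3], y∈[5,7] → 1·2 = 2.
|S1∩S3|: x∈[2,3], y∈[4,7] → 1·3 = 3.
|S2∩S3|: x∈[0,3], y∈[5,7] → 3·2 = 6.
|S1∩S2∩S3| = 2.
|S1 ∪ S2 ∪ S3| = 51 − 11 + 2 = 42.00.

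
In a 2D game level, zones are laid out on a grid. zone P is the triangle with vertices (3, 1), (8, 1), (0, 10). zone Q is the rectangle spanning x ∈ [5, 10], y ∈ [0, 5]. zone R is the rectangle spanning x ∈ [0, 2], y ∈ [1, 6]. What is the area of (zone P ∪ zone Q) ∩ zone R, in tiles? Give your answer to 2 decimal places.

The region (zone P ∪ zone Q) ∩ zone R is the polygon with vertices (1.333,6), (2,6), (2,4).
By the shoelace formula its area is 0.67.

0.67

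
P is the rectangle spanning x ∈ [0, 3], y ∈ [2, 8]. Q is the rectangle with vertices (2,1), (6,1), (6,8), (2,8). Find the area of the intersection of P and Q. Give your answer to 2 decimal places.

|P∩Q|: x∈[2,3], y∈[2,8] → 1·6 = 6.

6.00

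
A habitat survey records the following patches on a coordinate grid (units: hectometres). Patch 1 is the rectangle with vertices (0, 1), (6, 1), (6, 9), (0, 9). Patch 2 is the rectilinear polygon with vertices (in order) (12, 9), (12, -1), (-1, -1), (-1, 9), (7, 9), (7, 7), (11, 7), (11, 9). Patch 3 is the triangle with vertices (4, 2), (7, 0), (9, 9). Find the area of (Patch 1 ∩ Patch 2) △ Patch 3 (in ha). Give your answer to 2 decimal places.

|Patch 1 ∩ Patch 2| = 48.
|(Patch 1 ∩ Patch 2) ∩ Patch 3| = 4.05.
|(Patch 1 ∩ Patch 2) △ Patch 3| = 48 + 15.5 − 8.1 = 55.40.

55.40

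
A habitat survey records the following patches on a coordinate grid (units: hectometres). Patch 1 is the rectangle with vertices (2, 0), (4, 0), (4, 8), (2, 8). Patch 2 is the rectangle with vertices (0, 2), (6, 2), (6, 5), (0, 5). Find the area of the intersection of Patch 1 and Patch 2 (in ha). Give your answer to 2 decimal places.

6.00

|Patch 1∩Patch 2|: x∈[2,4], y∈[2,5] → 2·3 = 6.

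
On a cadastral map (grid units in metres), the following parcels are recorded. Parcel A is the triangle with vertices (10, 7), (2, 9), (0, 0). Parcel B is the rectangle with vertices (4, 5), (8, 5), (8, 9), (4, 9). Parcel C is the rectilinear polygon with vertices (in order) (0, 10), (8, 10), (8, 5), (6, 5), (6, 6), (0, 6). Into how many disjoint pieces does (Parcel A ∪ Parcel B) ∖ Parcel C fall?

(Parcel A ∪ Parcel B) ∖ Parcel C splits into 2 disjoint pieces (area 1.9, area 19.8571).

2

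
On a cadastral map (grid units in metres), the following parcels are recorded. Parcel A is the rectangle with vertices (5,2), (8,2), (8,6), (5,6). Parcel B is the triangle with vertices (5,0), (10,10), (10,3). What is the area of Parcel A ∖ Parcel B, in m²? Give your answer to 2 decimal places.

8.00

|Parcel A| = 12, |Parcel A∩Parcel B| = 4.
|Parcel A ∖ Parcel B| = |Parcel A| − |Parcel A∩Parcel B| = 12 − 4 = 8.00.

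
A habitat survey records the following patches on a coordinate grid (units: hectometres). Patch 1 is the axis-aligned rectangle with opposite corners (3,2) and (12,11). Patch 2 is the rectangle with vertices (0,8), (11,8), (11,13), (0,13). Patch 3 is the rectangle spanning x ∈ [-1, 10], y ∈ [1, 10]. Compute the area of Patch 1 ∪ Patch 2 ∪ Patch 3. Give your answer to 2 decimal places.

By inclusion–exclusion:
Individual areas: |Patch 1| = 81, |Patch 2| = 55, |Patch 3| = 99.
|Patch 1∩Patch 2|: x∈[3,11], y∈[8,11] → 8·3 = 24.
|Patch 1∩Patch 3|: x∈[3,10], y∈[2,10] → 7·8 = 56.
|Patch 2∩Patch 3|: x∈[0,10], y∈[8,10] → 10·2 = 20.
|Patch 1∩Patch 2∩Patch 3| = 14.
|Patch 1 ∪ Patch 2 ∪ Patch 3| = 235 − 100 + 14 = 149.00.

149.00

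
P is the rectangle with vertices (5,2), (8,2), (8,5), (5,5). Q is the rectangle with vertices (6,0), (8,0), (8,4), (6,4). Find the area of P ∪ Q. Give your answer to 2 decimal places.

13.00

By inclusion–exclusion:
Individual areas: |P| = 9, |Q| = 8.
|P∩Q|: x∈[6,8], y∈[2,4] → 2·2 = 4.
|P ∪ Q| = 17 − 4 = 13.00.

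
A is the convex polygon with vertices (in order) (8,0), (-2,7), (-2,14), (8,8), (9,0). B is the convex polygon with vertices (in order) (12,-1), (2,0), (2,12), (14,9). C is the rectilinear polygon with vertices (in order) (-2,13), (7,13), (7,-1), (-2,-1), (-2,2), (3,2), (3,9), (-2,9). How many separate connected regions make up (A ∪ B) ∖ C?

(A ∪ B) ∖ C splits into 3 disjoint pieces (area 20.6, area 0.8333, area 64.875).

3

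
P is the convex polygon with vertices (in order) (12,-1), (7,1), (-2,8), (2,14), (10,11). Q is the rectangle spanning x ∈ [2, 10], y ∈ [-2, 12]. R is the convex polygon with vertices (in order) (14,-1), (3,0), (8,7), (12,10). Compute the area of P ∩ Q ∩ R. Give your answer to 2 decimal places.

The intersection is the polygon with vertices (4.888,2.643), (8,7), (10,8.5), (10,-0.2), (7,1).
By the shoelace formula its area is 25.46.

25.46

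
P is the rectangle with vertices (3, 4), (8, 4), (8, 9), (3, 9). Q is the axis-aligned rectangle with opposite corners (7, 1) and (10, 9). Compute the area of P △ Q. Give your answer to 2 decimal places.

|P∩Q|: x∈[7,8], y∈[4,9] → 1·5 = 5.
|P △ Q| = |P| + |Q| − 2·|P∩Q| = 25 + 24 − 10 = 39.00.

39.00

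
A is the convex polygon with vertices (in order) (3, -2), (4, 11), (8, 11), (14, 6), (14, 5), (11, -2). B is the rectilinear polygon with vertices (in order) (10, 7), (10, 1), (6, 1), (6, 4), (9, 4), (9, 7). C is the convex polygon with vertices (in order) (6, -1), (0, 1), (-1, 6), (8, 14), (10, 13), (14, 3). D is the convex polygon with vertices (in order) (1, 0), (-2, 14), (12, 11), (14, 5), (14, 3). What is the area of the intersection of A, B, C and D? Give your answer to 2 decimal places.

The intersection is the polygon with vertices (6,4), (9,4), (9,7), (10,7), (10,2.077), (6,1.154).
By the shoelace formula its area is 12.54.

12.54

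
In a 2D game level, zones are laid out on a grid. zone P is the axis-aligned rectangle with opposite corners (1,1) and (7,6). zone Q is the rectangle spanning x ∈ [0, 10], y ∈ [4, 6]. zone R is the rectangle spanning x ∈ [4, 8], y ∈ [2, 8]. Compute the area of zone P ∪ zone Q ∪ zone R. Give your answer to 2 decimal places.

48.00

By inclusion–exclusion:
Individual areas: |zone P| = 30, |zone Q| = 20, |zone R| = 24.
|zone P∩zone Q|: x∈[1,7], y∈[4,6] → 6·2 = 12.
|zone P∩zone R|: x∈[4,7], y∈[2,6] → 3·4 = 12.
|zone Q∩zone R|: x∈[4,8], y∈[4,6] → 4·2 = 8.
|zone P∩zone Q∩zone R| = 6.
|zone P ∪ zone Q ∪ zone R| = 74 − 32 + 6 = 48.00.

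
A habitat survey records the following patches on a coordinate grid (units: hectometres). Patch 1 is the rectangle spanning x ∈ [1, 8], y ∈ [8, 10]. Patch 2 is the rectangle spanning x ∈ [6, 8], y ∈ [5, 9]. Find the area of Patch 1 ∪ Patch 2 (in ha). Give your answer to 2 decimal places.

By inclusion–exclusion:
Individual areas: |Patch 1| = 14, |Patch 2| = 8.
|Patch 1∩Patch 2|: x∈[6,8], y∈[8,9] → 2·1 = 2.
|Patch 1 ∪ Patch 2| = 22 − 2 = 20.00.

20.00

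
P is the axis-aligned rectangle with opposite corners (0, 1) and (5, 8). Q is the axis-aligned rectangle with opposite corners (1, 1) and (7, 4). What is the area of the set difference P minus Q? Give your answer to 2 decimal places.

23.00

|P∩Q|: x∈[1,5], y∈[1,4] → 4·3 = 12.
|P| = 35.
|P ∖ Q| = |P| − |P∩Q| = 35 − 12 = 23.00.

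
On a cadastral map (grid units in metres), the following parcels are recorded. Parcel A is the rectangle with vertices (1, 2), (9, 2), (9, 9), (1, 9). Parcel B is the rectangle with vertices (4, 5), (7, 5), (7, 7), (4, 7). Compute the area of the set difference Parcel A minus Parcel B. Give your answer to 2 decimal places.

50.00

|Parcel A∩Parcel B|: x∈[4,7], y∈[5,7] → 3·2 = 6.
|Parcel A| = 56.
|Parcel A ∖ Parcel B| = |Parcel A| − |Parcel A∩Parcel B| = 56 − 6 = 50.00.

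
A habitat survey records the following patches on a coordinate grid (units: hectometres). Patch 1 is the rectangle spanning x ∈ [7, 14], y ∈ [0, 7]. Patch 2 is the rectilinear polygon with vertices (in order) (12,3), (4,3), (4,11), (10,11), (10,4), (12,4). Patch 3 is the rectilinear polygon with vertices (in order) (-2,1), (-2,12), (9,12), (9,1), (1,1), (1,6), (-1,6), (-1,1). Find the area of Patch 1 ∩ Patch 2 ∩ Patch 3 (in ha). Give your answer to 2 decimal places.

8.00

The intersection is the polygon with vertices (9,7), (9,3), (7,3), (7,7).
By the shoelace formula its area is 8.00.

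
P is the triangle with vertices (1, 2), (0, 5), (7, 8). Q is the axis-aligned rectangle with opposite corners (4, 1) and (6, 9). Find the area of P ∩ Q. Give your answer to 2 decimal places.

The intersection is the polygon with vertices (6,7.571), (6,7), (4,5), (4,6.714).
By the shoelace formula its area is 2.29.

2.29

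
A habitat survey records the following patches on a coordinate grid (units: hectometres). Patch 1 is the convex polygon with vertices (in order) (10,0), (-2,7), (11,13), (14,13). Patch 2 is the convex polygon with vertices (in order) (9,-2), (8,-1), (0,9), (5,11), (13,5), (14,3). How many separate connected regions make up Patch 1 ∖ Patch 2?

2

Patch 1 ∖ Patch 2 splits into 2 disjoint pieces (area 9.2718, area 30.7412).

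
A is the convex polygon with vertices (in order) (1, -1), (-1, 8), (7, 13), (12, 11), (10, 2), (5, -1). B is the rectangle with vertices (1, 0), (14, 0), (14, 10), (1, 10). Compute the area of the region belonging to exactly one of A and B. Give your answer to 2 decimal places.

68.84

|A| = 125.5, |B| = 130, |A∩B| = 93.3278.
|A △ B| = |A| + |B| − 2·|A∩B| = 125.5 + 130 − 186.6556 = 68.84.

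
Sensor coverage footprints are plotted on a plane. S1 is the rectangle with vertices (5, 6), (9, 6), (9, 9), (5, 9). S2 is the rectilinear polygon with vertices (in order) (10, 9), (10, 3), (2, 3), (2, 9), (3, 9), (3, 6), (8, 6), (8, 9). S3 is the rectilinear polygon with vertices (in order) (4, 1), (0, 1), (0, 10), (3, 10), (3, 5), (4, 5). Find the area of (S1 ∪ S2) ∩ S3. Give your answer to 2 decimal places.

The region (S1 ∪ S2) ∩ S3 is the polygon with vertices (2,3), (2,9), (3,9), (3,6), (3,5), (4,5), (4,3).
By the shoelace formula its area is 8.00.

8.00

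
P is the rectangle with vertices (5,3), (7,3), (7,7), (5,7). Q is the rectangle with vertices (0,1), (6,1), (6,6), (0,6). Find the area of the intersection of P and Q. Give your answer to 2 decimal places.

|P∩Q|: x∈[5,6], y∈[3,6] → 1·3 = 3.

3.00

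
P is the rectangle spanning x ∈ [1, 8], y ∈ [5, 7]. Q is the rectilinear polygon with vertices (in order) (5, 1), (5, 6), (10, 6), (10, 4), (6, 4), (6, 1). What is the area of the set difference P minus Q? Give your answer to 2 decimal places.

11.00

|P| = 14, |P∩Q| = 3.
|P ∖ Q| = |P| − |P∩Q| = 14 − 3 = 11.00.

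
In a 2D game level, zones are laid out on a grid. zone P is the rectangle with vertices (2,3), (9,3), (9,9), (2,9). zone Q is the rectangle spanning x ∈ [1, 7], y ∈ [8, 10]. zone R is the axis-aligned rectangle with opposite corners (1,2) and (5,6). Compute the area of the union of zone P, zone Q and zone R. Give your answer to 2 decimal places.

56.00

By inclusion–exclusion:
Individual areas: |zone P| = 42, |zone Q| = 12, |zone R| = 16.
|zone P∩zone Q|: x∈[2,7], y∈[8,9] → 5·1 = 5.
|zone P∩zone R|: x∈[2,5], y∈[3,6] → 3·3 = 9.
|zone Q∩zone R| = 0 (no overlap).
|zone P∩zone Q∩zone R| = 0.
|zone P ∪ zone Q ∪ zone R| = 70 − 14 + 0 = 56.00.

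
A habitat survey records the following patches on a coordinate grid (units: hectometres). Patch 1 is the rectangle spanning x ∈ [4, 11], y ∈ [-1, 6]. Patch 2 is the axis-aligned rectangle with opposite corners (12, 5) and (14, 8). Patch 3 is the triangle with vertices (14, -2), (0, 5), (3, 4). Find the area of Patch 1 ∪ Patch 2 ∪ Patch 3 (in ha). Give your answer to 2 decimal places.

56.43

By inclusion–exclusion:
Individual areas: |Patch 1| = 49, |Patch 2| = 6, |Patch 3| = 3.5.
|Patch 1∩Patch 2| = 0 (no overlap).
|Patch 1∩Patch 3| = 2.0682.
|Patch 2∩Patch 3| = 0.
|Patch 1∩Patch 2∩Patch 3| = 0.
|Patch 1 ∪ Patch 2 ∪ Patch 3| = 58.5 − 2.0682 + 0 = 56.43.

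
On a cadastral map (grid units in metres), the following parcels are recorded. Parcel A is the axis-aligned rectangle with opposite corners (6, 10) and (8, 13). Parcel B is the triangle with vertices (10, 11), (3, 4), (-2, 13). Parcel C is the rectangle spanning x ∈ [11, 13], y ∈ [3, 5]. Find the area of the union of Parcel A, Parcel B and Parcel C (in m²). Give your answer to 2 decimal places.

By inclusion–exclusion:
Individual areas: |Parcel A| = 6, |Parcel B| = 49, |Parcel C| = 4.
|Parcel A∩Parcel B| = 3.
|Parcel A∩Parcel C| = 0 (no overlap).
|Parcel B∩Parcel C| = 0.
|Parcel A∩Parcel B∩Parcel C| = 0.
|Parcel A ∪ Parcel B ∪ Parcel C| = 59 − 3 + 0 = 56.00.

56.00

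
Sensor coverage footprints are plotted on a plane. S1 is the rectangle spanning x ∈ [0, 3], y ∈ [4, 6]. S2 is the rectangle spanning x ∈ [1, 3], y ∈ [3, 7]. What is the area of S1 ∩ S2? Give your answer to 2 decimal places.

4.00

|S1∩S2|: x∈[1,3], y∈[4,6] → 2·2 = 4.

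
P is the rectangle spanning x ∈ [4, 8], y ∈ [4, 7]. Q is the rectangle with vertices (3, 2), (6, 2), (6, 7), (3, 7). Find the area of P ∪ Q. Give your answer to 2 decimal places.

21.00

By inclusion–exclusion:
Individual areas: |P| = 12, |Q| = 15.
|P∩Q|: x∈[4,6], y∈[4,7] → 2·3 = 6.
|P ∪ Q| = 27 − 6 = 21.00.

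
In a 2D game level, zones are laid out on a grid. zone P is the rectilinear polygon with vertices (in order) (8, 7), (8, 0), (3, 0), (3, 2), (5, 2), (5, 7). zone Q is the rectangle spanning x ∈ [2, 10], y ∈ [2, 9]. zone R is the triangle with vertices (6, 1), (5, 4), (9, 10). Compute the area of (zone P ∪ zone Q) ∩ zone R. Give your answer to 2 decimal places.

The region (zone P ∪ zone Q) ∩ zone R is the polygon with vertices (8.667,9), (6,1), (5,4), (8.333,9).
By the shoelace formula its area is 8.83.

8.83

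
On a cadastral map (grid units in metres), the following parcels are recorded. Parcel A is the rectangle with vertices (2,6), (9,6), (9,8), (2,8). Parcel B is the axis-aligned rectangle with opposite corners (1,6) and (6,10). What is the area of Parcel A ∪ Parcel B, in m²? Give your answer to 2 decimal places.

26.00

By inclusion–exclusion:
Individual areas: |Parcel A| = 14, |Parcel B| = 20.
|Parcel A∩Parcel B|: x∈[2,6], y∈[6,8] → 4·2 = 8.
|Parcel A ∪ Parcel B| = 34 − 8 = 26.00.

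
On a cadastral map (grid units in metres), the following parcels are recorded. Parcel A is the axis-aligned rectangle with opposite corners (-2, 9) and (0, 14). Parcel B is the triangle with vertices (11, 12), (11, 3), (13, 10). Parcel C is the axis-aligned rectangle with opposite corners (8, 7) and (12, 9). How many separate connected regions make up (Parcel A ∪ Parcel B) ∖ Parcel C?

2

(Parcel A ∪ Parcel B) ∖ Parcel C splits into 2 disjoint pieces (area 10, area 7).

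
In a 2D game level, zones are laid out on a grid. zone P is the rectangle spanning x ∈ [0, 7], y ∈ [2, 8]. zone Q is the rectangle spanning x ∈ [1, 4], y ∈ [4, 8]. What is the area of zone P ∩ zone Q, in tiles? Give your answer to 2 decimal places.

|zone P∩zone Q|: x∈[1,4], y∈[4,8] → 3·4 = 12.

12.00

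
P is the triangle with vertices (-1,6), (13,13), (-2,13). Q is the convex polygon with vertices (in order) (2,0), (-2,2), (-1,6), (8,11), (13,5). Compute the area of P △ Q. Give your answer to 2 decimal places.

136.85

|P| = 52.5, |Q| = 89, |P∩Q| = 2.3235.
|P △ Q| = |P| + |Q| − 2·|P∩Q| = 52.5 + 89 − 4.6471 = 136.85.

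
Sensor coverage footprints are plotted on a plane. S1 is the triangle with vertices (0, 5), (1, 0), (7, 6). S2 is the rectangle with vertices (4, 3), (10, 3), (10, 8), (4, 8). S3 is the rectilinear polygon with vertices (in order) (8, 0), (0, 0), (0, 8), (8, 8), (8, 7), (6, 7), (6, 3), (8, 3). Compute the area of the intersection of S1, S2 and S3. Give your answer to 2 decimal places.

The intersection is the polygon with vertices (4,3), (4,5.571), (6,5.857), (6,5).
By the shoelace formula its area is 3.43.

3.43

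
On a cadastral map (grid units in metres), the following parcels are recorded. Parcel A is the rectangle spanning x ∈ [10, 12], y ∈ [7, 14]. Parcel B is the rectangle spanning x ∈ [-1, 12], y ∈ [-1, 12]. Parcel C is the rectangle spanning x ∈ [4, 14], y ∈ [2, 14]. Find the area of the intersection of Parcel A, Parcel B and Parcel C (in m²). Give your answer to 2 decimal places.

10.00

The intersection is the polygon with vertices (10,7), (10,12), (12,12), (12,7).
By the shoelace formula its area is 10.00.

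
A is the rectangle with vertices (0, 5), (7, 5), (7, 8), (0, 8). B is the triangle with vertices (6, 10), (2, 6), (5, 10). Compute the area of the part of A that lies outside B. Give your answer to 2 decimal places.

20.50

|A| = 21, |A∩B| = 0.5.
|A ∖ B| = |A| − |A∩B| = 21 − 0.5 = 20.50.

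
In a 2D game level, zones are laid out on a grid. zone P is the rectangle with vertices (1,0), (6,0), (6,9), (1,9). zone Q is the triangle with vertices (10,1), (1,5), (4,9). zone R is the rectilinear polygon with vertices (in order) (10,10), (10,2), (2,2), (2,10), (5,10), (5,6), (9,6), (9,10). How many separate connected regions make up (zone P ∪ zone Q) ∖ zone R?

3

(zone P ∪ zone Q) ∖ zone R splits into 3 disjoint pieces (area 17, area 3.0417, area 0.75).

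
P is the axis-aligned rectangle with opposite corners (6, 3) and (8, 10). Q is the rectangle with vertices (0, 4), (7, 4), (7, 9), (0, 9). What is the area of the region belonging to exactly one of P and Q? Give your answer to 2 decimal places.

|P∩Q|: x∈[6,7], y∈[4,9] → 1·5 = 5.
|P △ Q| = |P| + |Q| − 2·|P∩Q| = 14 + 35 − 10 = 39.00.

39.00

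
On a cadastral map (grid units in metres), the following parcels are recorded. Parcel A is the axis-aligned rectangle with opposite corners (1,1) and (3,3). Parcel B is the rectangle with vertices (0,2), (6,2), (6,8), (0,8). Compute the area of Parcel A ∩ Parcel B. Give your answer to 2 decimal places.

|Parcel A∩Parcel B|: x∈[1,3], y∈[2,3] → 2·1 = 2.

2.00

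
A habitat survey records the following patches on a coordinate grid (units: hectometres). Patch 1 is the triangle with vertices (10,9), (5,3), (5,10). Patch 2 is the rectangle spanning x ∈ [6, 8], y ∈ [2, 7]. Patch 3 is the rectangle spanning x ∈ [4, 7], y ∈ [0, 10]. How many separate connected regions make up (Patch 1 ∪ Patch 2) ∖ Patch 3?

(Patch 1 ∪ Patch 2) ∖ Patch 3 is a single connected region.

1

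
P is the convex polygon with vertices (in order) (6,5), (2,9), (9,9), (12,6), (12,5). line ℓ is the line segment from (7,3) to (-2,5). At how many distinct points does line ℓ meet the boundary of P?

The segment lies entirely outside P and never meets its boundary.

0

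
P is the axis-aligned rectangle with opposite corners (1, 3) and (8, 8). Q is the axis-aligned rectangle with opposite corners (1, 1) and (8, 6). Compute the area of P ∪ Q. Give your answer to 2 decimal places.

By inclusion–exclusion:
Individual areas: |P| = 35, |Q| = 35.
|P∩Q|: x∈[1,8], y∈[3,6] → 7·3 = 21.
|P ∪ Q| = 70 − 21 = 49.00.

49.00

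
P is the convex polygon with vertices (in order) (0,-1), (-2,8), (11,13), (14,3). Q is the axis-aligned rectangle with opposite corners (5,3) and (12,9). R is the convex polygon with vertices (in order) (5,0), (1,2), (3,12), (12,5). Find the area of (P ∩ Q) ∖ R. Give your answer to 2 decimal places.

13.09

|P ∩ Q| = 42.
|(P ∩ Q) ∩ R| = 28.9143.
|(P ∩ Q) ∖ R| = 42 − 28.9143 = 13.09.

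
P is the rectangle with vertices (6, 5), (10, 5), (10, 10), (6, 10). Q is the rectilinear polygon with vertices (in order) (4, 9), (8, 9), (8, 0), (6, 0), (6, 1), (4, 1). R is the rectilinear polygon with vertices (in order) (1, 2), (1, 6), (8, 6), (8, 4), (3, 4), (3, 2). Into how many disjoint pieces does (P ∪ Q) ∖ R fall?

2

(P ∪ Q) ∖ R splits into 2 disjoint pieces (area 24, area 14).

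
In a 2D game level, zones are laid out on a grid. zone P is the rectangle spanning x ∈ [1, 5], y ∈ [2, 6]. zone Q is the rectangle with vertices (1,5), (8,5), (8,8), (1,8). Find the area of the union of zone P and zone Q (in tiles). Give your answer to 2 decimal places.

33.00

By inclusion–exclusion:
Individual areas: |zone P| = 16, |zone Q| = 21.
|zone P∩zone Q|: x∈[1,5], y∈[5,6] → 4·1 = 4.
|zone P ∪ zone Q| = 37 − 4 = 33.00.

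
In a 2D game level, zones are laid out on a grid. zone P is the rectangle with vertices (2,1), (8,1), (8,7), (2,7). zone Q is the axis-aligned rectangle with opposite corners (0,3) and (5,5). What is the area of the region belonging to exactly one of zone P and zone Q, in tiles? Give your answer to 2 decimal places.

|zone P∩zone Q|: x∈[2,5], y∈[3,5] → 3·2 = 6.
|zone P △ zone Q| = |zone P| + |zone Q| − 2·|zone P∩zone Q| = 36 + 10 − 12 = 34.00.

34.00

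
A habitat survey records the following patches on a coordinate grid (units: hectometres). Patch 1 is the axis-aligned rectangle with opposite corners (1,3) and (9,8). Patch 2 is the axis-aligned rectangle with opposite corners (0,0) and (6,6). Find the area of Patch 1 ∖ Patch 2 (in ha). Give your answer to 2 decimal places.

|Patch 1∩Patch 2|: x∈[1,6], y∈[3,6] → 5·3 = 15.
|Patch 1| = 40.
|Patch 1 ∖ Patch 2| = |Patch 1| − |Patch 1∩Patch 2| = 40 − 15 = 25.00.

25.00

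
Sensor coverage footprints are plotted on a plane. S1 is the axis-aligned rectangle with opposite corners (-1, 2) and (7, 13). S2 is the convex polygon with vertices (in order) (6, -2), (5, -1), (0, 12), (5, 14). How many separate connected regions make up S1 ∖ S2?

S1 ∖ S2 splits into 2 disjoint pieces (area 17.5312, area 31.4808).

2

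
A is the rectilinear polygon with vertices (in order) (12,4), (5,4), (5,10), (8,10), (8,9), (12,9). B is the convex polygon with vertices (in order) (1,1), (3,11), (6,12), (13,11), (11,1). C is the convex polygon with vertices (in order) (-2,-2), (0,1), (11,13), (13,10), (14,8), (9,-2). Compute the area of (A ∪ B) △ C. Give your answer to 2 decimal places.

|A ∪ B| = 105.4.
|(A ∪ B) ∩ C| = 74.0889.
|(A ∪ B) △ C| = 105.4 + 115 − 148.1778 = 72.22.

72.22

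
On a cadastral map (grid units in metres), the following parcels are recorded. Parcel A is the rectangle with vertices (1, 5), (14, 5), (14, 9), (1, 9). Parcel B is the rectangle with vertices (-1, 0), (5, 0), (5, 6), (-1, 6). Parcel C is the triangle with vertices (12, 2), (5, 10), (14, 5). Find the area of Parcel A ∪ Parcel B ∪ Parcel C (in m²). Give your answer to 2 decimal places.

By inclusion–exclusion:
Individual areas: |Parcel A| = 52, |Parcel B| = 36, |Parcel C| = 18.5.
|Parcel A∩Parcel B|: x∈[1,5], y∈[5,6] → 4·1 = 4.
|Parcel A∩Parcel C| = 11.1.
|Parcel B∩Parcel C| = 0.
|Parcel A∩Parcel B∩Parcel C| = 0.
|Parcel A ∪ Parcel B ∪ Parcel C| = 106.5 − 15.1 + 0 = 91.40.

91.40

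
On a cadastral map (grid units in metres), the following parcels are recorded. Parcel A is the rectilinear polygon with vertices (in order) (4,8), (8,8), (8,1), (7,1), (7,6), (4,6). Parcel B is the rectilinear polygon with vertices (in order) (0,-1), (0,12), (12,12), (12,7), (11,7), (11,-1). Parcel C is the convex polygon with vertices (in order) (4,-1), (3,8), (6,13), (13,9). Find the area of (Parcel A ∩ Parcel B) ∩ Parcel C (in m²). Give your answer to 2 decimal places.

The region (Parcel A ∩ Parcel B) ∩ Parcel C is the polygon with vertices (8,3.444), (7,2.333), (7,6), (4,6), (4,8), (8,8).
By the shoelace formula its area is 11.11.

11.11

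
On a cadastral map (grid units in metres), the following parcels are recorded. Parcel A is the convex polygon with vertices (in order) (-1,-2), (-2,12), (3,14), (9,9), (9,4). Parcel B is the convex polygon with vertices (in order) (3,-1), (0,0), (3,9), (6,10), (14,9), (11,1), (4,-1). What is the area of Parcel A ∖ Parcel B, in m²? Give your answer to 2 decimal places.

|Parcel A| = 119, |Parcel A∩Parcel B| = 58.4118.
|Parcel A ∖ Parcel B| = |Parcel A| − |Parcel A∩Parcel B| = 119 − 58.4118 = 60.59.

60.59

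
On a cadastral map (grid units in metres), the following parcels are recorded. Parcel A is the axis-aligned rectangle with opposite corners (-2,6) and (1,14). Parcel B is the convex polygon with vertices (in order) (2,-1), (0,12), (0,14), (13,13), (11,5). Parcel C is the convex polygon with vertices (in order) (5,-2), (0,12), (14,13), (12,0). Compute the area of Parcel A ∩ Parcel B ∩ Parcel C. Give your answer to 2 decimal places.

The intersection is the polygon with vertices (1,9.2), (0,12), (1,12.071).
By the shoelace formula its area is 1.44.

1.44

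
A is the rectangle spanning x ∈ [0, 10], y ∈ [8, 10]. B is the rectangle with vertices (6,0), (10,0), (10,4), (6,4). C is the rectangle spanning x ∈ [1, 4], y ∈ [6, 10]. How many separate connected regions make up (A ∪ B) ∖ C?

(A ∪ B) ∖ C splits into 3 disjoint pieces (area 12, area 2, area 16).

3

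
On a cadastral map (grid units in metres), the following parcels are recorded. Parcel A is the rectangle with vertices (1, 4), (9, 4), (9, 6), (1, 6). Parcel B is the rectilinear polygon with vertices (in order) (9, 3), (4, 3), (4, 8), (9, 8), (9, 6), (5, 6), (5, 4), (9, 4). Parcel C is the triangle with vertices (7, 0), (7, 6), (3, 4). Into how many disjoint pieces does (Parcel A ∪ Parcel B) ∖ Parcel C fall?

(Parcel A ∪ Parcel B) ∖ Parcel C is a single connected region.

1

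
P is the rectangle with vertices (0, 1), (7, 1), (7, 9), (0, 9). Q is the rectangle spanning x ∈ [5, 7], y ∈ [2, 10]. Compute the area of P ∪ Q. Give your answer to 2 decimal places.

58.00

By inclusion–exclusion:
Individual areas: |P| = 56, |Q| = 16.
|P∩Q|: x∈[5,7], y∈[2,9] → 2·7 = 14.
|P ∪ Q| = 72 − 14 = 58.00.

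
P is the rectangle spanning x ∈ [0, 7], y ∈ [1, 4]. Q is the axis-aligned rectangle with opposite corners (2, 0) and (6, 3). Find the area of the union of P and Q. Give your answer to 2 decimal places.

By inclusion–exclusion:
Individual areas: |P| = 21, |Q| = 12.
|P∩Q|: x∈[2,6], y∈[1,3] → 4·2 = 8.
|P ∪ Q| = 33 − 8 = 25.00.

25.00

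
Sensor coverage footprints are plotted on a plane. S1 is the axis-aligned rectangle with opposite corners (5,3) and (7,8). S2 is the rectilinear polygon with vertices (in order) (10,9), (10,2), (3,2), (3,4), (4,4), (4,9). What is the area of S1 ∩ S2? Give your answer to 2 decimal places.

The intersection is the polygon with vertices (5,3), (5,8), (7,8), (7,3).
By the shoelace formula its area is 10.00.

10.00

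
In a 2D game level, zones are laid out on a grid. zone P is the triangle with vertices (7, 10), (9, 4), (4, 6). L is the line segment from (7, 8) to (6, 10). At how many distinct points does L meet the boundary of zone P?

1

The segment meets the boundary at (6.4,9.2).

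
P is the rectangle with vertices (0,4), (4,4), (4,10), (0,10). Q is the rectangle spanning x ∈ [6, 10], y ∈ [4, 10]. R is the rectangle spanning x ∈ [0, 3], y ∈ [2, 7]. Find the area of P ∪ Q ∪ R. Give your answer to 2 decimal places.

By inclusion–exclusion:
Individual areas: |P| = 24, |Q| = 24, |R| = 15.
|P∩Q| = 0 (no overlap).
|P∩R|: x∈[0,3], y∈[4,7] → 3·3 = 9.
|Q∩R| = 0 (no overlap).
|P∩Q∩R| = 0.
|P ∪ Q ∪ R| = 63 − 9 + 0 = 54.00.

54.00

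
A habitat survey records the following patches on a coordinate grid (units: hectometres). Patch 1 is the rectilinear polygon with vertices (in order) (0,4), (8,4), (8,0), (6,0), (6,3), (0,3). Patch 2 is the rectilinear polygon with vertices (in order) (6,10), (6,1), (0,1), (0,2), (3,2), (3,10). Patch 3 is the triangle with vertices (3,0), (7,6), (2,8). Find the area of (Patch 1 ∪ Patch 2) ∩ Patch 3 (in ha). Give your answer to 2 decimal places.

|Patch 1 ∪ Patch 2| = 41.
|(Patch 1 ∪ Patch 2) ∩ Patch 3| = 14.54.

14.54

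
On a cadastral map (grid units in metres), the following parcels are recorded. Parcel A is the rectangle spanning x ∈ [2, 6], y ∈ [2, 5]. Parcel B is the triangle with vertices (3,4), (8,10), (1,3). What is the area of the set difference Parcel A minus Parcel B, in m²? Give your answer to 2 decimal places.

10.83

|Parcel A| = 12, |Parcel A∩Parcel B| = 1.1667.
|Parcel A ∖ Parcel B| = |Parcel A| − |Parcel A∩Parcel B| = 12 − 1.1667 = 10.83.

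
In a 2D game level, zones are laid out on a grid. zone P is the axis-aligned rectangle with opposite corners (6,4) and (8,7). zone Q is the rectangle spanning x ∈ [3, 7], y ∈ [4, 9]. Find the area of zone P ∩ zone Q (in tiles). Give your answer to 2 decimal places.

3.00

|zone P∩zone Q|: x∈[6,7], y∈[4,7] → 1·3 = 3.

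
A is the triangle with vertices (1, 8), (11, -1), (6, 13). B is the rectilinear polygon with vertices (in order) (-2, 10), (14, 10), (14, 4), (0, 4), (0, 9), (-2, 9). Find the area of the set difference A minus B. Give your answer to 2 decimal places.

|A| = 47.5, |A∩B| = 31.9683.
|A ∖ B| = |A| − |A∩B| = 47.5 − 31.9683 = 15.53.

15.53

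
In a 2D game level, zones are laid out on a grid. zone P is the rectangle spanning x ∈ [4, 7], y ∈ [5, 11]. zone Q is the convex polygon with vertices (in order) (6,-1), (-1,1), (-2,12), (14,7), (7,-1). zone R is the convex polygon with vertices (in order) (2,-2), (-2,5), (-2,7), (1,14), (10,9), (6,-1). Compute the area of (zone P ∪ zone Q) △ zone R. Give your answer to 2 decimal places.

54.05

|zone P ∪ zone Q| = 129.5312.
|(zone P ∪ zone Q) ∩ zone R| = 97.242.
|(zone P ∪ zone Q) △ zone R| = 129.5312 + 119 − 194.4841 = 54.05.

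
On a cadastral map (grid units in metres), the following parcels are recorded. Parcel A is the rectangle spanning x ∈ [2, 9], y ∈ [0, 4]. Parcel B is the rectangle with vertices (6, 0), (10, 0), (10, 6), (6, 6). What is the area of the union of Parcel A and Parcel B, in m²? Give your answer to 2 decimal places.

40.00

By inclusion–exclusion:
Individual areas: |Parcel A| = 28, |Parcel B| = 24.
|Parcel A∩Parcel B|: x∈[6,9], y∈[0,4] → 3·4 = 12.
|Parcel A ∪ Parcel B| = 52 − 12 = 40.00.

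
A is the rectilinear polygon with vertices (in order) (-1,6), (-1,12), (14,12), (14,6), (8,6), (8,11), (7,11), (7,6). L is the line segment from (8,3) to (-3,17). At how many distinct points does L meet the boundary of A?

The segment meets the boundary at (0.929,12), (5.643,6).

2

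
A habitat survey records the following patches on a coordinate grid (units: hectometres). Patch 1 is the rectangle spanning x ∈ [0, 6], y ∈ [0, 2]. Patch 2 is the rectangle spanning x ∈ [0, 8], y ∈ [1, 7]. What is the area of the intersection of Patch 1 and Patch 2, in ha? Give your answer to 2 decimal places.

6.00

|Patch 1∩Patch 2|: x∈[0,6], y∈[1,2] → 6·1 = 6.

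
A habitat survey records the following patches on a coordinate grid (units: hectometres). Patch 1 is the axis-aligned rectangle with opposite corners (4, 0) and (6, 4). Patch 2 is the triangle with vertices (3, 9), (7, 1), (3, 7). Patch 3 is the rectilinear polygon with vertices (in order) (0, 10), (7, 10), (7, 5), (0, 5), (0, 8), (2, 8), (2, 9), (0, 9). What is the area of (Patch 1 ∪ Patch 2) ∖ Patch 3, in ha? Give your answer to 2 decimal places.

|Patch 1 ∪ Patch 2| = 11.5.
|(Patch 1 ∪ Patch 2) ∩ Patch 3| = 2.6667.
|(Patch 1 ∪ Patch 2) ∖ Patch 3| = 11.5 − 2.6667 = 8.83.

8.83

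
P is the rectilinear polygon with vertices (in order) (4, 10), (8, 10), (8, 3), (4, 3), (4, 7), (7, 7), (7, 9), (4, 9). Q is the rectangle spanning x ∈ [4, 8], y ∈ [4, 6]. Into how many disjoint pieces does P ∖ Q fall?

P ∖ Q splits into 2 disjoint pieces (area 10, area 4).

2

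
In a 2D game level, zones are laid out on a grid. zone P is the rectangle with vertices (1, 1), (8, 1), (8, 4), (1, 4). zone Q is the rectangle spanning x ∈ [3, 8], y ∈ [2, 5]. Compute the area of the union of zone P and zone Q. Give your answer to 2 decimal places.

26.00

By inclusion–exclusion:
Individual areas: |zone P| = 21, |zone Q| = 15.
|zone P∩zone Q|: x∈[3,8], y∈[2,4] → 5·2 = 10.
|zone P ∪ zone Q| = 36 − 10 = 26.00.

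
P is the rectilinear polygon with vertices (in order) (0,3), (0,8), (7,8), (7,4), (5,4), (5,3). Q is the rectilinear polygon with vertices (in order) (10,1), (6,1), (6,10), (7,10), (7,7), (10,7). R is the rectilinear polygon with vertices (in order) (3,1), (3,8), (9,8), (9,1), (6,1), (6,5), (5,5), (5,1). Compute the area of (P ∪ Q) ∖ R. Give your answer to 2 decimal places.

|P ∪ Q| = 56.
|(P ∪ Q) ∩ R| = 32.
|(P ∪ Q) ∖ R| = 56 − 32 = 24.00.

24.00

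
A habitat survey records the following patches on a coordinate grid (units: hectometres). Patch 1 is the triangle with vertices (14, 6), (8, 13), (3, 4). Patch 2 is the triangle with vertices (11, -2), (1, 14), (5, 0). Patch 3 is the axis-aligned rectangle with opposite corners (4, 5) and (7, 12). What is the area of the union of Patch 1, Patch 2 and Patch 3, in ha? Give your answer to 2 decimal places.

By inclusion–exclusion:
Individual areas: |Patch 1| = 44.5, |Patch 2| = 38, |Patch 3| = 21.
|Patch 1∩Patch 2| = 5.8023.
|Patch 1∩Patch 3| = 10.5.
|Patch 2∩Patch 3| = 5.5125.
|Patch 1∩Patch 2∩Patch 3| = 3.8125.
|Patch 1 ∪ Patch 2 ∪ Patch 3| = 103.5 − 21.8148 + 3.8125 = 85.50.

85.50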